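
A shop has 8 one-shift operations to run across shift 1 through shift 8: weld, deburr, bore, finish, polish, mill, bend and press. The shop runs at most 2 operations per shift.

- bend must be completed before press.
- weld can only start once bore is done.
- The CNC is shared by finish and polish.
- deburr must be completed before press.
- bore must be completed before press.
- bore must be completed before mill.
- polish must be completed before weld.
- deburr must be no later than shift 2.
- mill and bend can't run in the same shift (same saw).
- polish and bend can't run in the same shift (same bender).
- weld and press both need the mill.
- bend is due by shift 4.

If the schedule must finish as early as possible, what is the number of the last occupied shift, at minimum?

4

The precedence chain requires at least 2 distinct shifts.
With at most 2 per shift and 8 operations, at least 4 shifts are needed.
4 works (last occupied shift: shift 4): for example deburr=shift 1; weld=shift 4; bore=shift 1; bend=shift 2; mill=shift 4; press=shift 3; polish=shift 3; finish=shift 2.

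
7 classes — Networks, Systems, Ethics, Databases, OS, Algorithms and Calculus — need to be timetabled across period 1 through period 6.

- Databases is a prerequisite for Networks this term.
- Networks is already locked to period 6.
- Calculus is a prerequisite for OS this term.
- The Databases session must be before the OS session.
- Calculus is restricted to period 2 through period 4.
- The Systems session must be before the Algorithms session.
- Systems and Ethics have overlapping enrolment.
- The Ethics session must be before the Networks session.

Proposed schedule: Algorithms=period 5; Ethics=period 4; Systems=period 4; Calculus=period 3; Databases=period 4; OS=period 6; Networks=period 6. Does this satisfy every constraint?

Calculus is restricted to period 2 through period 4 — holds.
Databases is a prerequisite for Networks this term — holds.
The Systems session must be before the Algorithms session — holds.
Networks is already locked to period 6 — holds.
The Ethics session must be before the Networks session — holds.
The Databases session must be before the OS session — holds.
Calculus is a prerequisite for OS this term — holds.
Systems and Ethics have overlapping enrolment — violated.

Invalid. Systems and Ethics have overlapping enrolment.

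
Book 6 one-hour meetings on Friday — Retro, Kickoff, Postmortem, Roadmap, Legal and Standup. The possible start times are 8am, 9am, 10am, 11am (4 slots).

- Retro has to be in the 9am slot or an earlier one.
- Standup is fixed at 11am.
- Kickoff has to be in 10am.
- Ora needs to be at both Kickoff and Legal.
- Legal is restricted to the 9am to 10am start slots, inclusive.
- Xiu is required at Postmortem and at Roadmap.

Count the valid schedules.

24

Splitting on Retro: it can be 8am (12), 9am (12). Listing each branch's schedules as (Kickoff, Postmortem, Roadmap, Legal, Standup):
Retro=8am: (10am,8am,9am,9am,11am) (10am,8am,10am,9am,11am) (10am,8am,11am,9am,11am) (10am,9am,8am,9am,11am) (10am,9am,10am,9am,11am) (10am,9am,11am,9am,11am) (10am,10am,8am,9am,11am) (10am,10am,9am,9am,11am) (10am,10am,11am,9am,11am) (10am,11am,8am,9am,11am) (10am,11am,9am,9am,11am) (10am,11am,10am,9am,11am) — 12.
Retro=9am: (10am,8am,9am,9am,11am) (10am,8am,10am,9am,11am) (10am,8am,11am,9am,11am) (10am,9am,8am,9am,11am) (10am,9am,10am,9am,11am) (10am,9am,11am,9am,11am) (10am,10am,8am,9am,11am) (10am,10am,9am,9am,11am) (10am,10am,11am,9am,11am) (10am,11am,8am,9am,11am) (10am,11am,9am,9am,11am) (10am,11am,10am,9am,11am) — 12.
Summing: 12 + 12 = 24.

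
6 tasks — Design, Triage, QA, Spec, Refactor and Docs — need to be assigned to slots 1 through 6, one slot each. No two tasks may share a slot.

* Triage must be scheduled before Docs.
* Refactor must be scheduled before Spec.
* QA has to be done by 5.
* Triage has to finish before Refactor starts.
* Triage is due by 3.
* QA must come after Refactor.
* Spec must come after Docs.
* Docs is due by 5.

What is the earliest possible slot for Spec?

4

Precedence pushes Spec to at least 3.
Spec at 4 is achievable: Spec -> 4; Refactor -> 3; Docs -> 2; QA -> 5; Triage -> 1; Design -> 6.
Nothing earlier works — the capacity limit rule out every slot before 4.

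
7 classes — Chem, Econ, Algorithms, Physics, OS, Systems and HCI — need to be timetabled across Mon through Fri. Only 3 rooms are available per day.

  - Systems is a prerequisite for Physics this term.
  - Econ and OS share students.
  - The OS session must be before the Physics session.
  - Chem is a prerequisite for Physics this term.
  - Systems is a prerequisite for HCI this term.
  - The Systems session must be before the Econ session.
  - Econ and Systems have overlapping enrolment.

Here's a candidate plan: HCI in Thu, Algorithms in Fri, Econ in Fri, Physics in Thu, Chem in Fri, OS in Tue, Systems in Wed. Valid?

No — it violates: Chem is a prerequisite for Physics this term

Systems is a prerequisite for Physics this term — holds.
Econ and OS share students — holds.
The Systems session must be before the Econ session — holds.
Econ and Systems have overlapping enrolment — holds.
Chem is a prerequisite for Physics this term — violated.
The OS session must be before the Physics session — holds.
Only 3 rooms are available per day — holds.
Systems is a prerequisite for HCI this term — holds.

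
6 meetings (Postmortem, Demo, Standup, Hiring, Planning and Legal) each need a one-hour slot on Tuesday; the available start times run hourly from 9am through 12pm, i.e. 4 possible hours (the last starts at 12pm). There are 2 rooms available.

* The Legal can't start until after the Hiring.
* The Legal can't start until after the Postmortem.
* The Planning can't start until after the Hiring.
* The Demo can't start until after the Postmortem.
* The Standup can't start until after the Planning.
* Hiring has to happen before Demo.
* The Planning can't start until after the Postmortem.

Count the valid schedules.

27

Splitting on Postmortem: it can be 9am (23), 10am (4). Listing each branch's schedules as (Demo, Standup, Hiring, Planning, Legal):
Postmortem=9am: (10am,11am,9am,10am,11am) (10am,11am,9am,10am,12pm) (10am,12pm,9am,10am,11am) (10am,12pm,9am,10am,12pm) (10am,12pm,9am,11am,10am) (10am,12pm,9am,11am,11am) (10am,12pm,9am,11am,12pm) (11am,11am,9am,10am,10am) (11am,11am,9am,10am,12pm) (11am,12pm,9am,10am,10am) (11am,12pm,9am,10am,11am) (11am,12pm,9am,10am,12pm) (11am,12pm,9am,11am,10am) (11am,12pm,9am,11am,12pm) (11am,12pm,10am,11am,12pm) (12pm,11am,9am,10am,10am) (12pm,11am,9am,10am,11am) (12pm,11am,9am,10am,12pm) (12pm,12pm,9am,10am,10am) (12pm,12pm,9am,10am,11am) (12pm,12pm,9am,11am,10am) (12pm,12pm,9am,11am,11am) (12pm,12pm,10am,11am,11am) — 23.
Postmortem=10am: (11am,12pm,9am,11am,12pm) (11am,12pm,10am,11am,12pm) (12pm,12pm,9am,11am,11am) (12pm,12pm,10am,11am,11am) — 4.
Summing: 23 + 4 = 27.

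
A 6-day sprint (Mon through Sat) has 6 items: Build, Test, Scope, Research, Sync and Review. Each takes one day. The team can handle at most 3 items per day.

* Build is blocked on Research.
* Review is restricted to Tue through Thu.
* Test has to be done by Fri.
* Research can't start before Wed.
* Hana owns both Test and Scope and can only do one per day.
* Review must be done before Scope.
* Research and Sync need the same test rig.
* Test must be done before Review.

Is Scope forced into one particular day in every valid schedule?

Scope can be Wed (e.g. Research -> Wed, Test -> Mon, Sync -> Mon, Build -> Thu, Review -> Tue, Scope -> Wed) or Thu (e.g. Sync -> Mon, Review -> Tue, Build -> Thu, Test -> Mon, Research -> Wed, Scope -> Thu).

No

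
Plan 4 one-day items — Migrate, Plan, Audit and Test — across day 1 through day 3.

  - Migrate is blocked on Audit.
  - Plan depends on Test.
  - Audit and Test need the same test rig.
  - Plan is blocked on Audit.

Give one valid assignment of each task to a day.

Migrate in day 2; Audit in day 1; Plan in day 3; Test in day 2

Checking: Test(day 2) before Plan(day 3); Audit(day 1) before Migrate(day 2); Audit(day 1) before Plan(day 3); Audit(day 1) != Test(day 2).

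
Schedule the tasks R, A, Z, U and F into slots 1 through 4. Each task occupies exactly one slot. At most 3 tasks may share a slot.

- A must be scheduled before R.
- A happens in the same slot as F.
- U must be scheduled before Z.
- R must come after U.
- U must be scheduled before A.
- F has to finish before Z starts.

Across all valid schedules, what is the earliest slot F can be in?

2

F must be in the same slot as A, which can't be before 2, so F is at least 2; downstream work caps F at 3.
F at 2 is achievable: F -> 2, R -> 3, U -> 1, Z -> 3, A -> 2.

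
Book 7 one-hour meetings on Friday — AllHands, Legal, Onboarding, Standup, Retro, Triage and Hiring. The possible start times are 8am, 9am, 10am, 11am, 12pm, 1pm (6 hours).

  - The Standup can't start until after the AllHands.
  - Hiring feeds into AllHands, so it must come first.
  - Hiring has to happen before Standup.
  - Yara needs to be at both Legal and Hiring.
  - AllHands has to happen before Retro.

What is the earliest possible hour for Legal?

Legal at 8am is achievable: AllHands in 10am, Triage in 8am, Standup in 11am, Hiring in 9am, Legal in 8am, Retro in 11am, Onboarding in 8am.

8am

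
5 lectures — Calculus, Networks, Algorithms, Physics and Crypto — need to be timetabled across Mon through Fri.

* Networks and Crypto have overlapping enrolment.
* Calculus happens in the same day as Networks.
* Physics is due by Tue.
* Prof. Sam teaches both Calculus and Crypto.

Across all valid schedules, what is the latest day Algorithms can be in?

Fri

Algorithms at Fri is achievable: Networks -> Mon; Physics -> Mon; Calculus -> Mon; Crypto -> Tue; Algorithms -> Fri.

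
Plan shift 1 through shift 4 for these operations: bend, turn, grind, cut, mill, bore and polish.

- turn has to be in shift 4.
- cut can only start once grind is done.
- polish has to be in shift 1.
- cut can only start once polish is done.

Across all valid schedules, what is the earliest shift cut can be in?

Precedence pushes cut to at least shift 2.
cut at shift 2 is achievable: grind=shift 1, bore=shift 1, bend=shift 1, mill=shift 1, turn=shift 4, cut=shift 2, polish=shift 1.

shift 2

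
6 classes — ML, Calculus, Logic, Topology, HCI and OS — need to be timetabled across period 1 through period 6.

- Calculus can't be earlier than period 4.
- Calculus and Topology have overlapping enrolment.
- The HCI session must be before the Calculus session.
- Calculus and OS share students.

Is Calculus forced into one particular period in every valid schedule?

Calculus can be period 4 (e.g. OS=period 1, Topology=period 1, ML=period 1, Logic=period 1, HCI=period 1, Calculus=period 4) or period 5 (e.g. Logic in period 1, HCI in period 1, Calculus in period 5, OS in period 1, Topology in period 1, ML in period 1).

No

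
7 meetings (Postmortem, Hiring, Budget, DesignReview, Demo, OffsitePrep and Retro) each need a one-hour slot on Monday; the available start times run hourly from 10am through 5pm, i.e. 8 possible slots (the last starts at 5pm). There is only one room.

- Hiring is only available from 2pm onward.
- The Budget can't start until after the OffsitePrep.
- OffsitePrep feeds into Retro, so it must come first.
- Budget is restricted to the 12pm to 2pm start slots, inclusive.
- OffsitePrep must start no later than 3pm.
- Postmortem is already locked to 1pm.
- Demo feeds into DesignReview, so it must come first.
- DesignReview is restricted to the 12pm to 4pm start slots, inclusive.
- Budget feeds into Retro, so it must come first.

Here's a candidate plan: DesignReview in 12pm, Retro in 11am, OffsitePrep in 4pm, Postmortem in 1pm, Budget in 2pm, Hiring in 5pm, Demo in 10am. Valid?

There is only one room — holds.
Budget feeds into Retro, so it must come first — violated.
Demo feeds into DesignReview, so it must come first — holds.
OffsitePrep must start no later than 3pm — violated.
DesignReview is restricted to the 12pm to 4pm start slots, inclusive — holds.
Postmortem is already locked to 1pm — holds.
Budget is restricted to the 12pm to 2pm start slots, inclusive — holds.
The Budget can't start until after the OffsitePrep — violated.
Hiring is only available from 2pm onward — holds.
OffsitePrep feeds into Retro, so it must come first — violated.

Invalid. OffsitePrep feeds into Retro, so it must come first.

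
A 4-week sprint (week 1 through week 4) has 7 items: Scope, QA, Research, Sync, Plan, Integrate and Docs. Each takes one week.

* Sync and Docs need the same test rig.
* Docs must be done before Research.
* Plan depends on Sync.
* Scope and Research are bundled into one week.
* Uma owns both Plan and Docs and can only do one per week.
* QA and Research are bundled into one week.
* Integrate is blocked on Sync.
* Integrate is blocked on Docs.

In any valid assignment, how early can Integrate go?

week 3

Precedence pushes Integrate to at least week 2.
Integrate at week 3 is achievable: QA -> week 3, Docs -> week 2, Plan -> week 3, Sync -> week 1, Research -> week 3, Scope -> week 3, Integrate -> week 3.
Nothing earlier works — the conflict constraints rule out every week before week 3.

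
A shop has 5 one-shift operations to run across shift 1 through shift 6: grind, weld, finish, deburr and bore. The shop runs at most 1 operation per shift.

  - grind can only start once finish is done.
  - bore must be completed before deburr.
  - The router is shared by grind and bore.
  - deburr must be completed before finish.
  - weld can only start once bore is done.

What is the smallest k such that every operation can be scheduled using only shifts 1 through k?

5 shifts

The precedence chain requires at least 4 distinct shifts.
With at most 1 per shift and 5 operations, at least 5 shifts are needed.
5 works (last occupied shift: shift 5): for example deburr -> shift 2, grind -> shift 4, bore -> shift 1, weld -> shift 5, finish -> shift 3.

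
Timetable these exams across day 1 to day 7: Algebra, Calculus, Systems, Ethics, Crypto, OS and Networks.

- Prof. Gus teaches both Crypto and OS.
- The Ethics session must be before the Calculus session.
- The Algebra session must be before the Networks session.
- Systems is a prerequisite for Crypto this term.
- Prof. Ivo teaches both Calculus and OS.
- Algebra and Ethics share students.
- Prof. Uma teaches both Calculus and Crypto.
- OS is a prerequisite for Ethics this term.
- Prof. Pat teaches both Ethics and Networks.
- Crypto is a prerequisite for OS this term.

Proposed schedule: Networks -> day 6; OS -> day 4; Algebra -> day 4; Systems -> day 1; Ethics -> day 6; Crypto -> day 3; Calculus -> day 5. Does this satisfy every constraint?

Algebra and Ethics share students — holds.
The Algebra session must be before the Networks session — holds.
Prof. Ivo teaches both Calculus and OS — holds.
Prof. Gus teaches both Crypto and OS — holds.
The Ethics session must be before the Calculus session — violated.
Prof. Uma teaches both Calculus and Crypto — holds.
Crypto is a prerequisite for OS this term — holds.
Systems is a prerequisite for Crypto this term — holds.
Prof. Pat teaches both Ethics and Networks — violated.
OS is a prerequisite for Ethics this term — holds.

No. The Ethics session must be before the Calculus session is not satisfied.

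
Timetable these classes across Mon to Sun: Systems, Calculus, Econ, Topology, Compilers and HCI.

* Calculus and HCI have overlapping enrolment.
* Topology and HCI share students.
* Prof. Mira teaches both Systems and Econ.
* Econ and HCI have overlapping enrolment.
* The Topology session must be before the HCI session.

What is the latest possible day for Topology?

Sat

Downstream work caps Topology at Sat.
Topology at Sat is achievable: Econ -> Tue, Systems -> Mon, HCI -> Sun, Compilers -> Mon, Calculus -> Mon, Topology -> Sat.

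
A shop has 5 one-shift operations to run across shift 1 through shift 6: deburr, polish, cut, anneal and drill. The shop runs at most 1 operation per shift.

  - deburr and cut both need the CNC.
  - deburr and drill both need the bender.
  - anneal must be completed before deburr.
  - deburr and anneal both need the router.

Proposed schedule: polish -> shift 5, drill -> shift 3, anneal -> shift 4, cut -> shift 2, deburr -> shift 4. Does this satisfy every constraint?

No — it violates: The shop runs at most 1 operation per shift

deburr and anneal both need the router — violated.
deburr and drill both need the bender — holds.
The shop runs at most 1 operation per shift — violated.
anneal must be completed before deburr — violated.
deburr and cut both need the CNC — holds.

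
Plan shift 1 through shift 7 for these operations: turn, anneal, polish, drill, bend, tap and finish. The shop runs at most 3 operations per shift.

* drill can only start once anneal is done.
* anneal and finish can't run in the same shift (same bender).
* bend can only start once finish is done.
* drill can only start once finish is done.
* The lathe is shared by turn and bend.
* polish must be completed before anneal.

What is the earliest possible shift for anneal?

shift 2

Precedence pushes anneal to at least shift 2; downstream work caps anneal at shift 6.
anneal at shift 2 is achievable: finish -> shift 1, anneal -> shift 2, drill -> shift 3, tap -> shift 2, turn -> shift 1, bend -> shift 2, polish -> shift 1.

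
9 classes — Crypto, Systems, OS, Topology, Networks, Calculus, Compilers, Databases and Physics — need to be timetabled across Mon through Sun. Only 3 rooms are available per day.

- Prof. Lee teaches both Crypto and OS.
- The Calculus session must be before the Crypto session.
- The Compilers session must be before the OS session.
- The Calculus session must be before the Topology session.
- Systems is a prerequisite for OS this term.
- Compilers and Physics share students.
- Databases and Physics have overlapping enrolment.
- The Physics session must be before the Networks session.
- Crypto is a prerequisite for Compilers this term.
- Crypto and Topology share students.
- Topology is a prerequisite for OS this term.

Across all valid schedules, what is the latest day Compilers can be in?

Precedence pushes Compilers to at least Wed; downstream work caps Compilers at Sat.
Compilers at Sat is achievable: Physics in Mon, OS in Sun, Calculus in Mon, Systems in Mon, Topology in Wed, Databases in Tue, Compilers in Sat, Networks in Tue, Crypto in Tue.

Sat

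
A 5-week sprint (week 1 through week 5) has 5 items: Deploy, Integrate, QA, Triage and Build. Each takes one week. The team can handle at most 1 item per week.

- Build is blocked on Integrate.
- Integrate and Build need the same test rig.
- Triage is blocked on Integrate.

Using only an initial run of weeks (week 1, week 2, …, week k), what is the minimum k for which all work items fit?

The precedence chain requires at least 2 distinct weeks.
With at most 1 per week and 5 work items, at least 5 weeks are needed.
5 works (last occupied week: week 5): for example Integrate in week 1, Deploy in week 4, Build in week 3, QA in week 5, Triage in week 2.

5 weeks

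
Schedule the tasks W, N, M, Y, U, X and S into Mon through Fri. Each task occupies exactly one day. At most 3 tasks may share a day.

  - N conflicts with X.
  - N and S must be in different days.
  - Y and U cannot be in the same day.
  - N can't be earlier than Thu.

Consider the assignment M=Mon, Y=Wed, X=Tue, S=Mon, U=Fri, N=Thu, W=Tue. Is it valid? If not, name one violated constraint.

At most 3 tasks may share a day — holds.
N can't be earlier than Thu — holds.
N and S must be in different days — holds.
N conflicts with X — holds.
Y and U cannot be in the same day — holds.

Yes, all constraints hold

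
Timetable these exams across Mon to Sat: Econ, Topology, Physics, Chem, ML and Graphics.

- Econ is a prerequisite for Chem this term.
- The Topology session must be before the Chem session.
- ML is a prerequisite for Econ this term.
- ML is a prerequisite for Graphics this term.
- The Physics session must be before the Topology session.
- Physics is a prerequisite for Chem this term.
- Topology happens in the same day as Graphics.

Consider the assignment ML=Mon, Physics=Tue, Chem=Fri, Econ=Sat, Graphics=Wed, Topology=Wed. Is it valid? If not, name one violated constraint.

ML is a prerequisite for Econ this term — holds.
The Topology session must be before the Chem session — holds.
Econ is a prerequisite for Chem this term — violated.
The Physics session must be before the Topology session — holds.
Topology happens in the same day as Graphics — holds.
Physics is a prerequisite for Chem this term — holds.
ML is a prerequisite for Graphics this term — holds.

Invalid. Econ is a prerequisite for Chem this term.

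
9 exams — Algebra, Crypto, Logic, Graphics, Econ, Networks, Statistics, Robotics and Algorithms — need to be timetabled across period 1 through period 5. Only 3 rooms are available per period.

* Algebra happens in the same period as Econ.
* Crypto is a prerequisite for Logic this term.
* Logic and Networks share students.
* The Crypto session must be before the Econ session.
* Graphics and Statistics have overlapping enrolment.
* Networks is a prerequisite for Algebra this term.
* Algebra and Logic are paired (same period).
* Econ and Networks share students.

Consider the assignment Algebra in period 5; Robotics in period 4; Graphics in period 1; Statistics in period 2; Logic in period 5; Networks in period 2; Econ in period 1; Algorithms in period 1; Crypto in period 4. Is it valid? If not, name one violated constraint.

No. Algebra happens in the same period as Econ is not satisfied.

Crypto is a prerequisite for Logic this term — holds.
Graphics and Statistics have overlapping enrolment — holds.
Algebra and Logic are paired (same period) — holds.
The Crypto session must be before the Econ session — violated.
Only 3 rooms are available per period — holds.
Logic and Networks share students — holds.
Algebra happens in the same period as Econ — violated.
Networks is a prerequisite for Algebra this term — holds.
Econ and Networks share students — holds.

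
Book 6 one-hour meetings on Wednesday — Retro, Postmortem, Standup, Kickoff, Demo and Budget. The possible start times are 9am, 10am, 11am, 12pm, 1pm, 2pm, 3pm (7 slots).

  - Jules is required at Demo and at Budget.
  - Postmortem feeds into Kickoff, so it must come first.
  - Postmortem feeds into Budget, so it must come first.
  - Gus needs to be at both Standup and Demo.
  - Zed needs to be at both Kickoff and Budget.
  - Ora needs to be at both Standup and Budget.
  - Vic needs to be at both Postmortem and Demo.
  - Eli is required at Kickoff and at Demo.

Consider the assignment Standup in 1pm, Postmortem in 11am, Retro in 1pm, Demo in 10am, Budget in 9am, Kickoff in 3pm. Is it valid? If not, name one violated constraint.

Vic needs to be at both Postmortem and Demo — holds.
Postmortem feeds into Kickoff, so it must come first — holds.
Gus needs to be at both Standup and Demo — holds.
Ora needs to be at both Standup and Budget — holds.
Jules is required at Demo and at Budget — holds.
Postmortem feeds into Budget, so it must come first — violated.
Eli is required at Kickoff and at Demo — holds.
Zed needs to be at both Kickoff and Budget — holds.

No — it violates: Postmortem feeds into Budget, so it must come first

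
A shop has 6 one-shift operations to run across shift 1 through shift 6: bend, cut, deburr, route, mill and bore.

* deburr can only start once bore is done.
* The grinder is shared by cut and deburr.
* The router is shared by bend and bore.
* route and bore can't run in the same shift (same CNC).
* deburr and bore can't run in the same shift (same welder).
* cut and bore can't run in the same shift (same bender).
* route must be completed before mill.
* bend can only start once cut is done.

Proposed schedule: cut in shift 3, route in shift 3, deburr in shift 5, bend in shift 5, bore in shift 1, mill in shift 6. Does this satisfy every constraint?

deburr can only start once bore is done — holds.
bend can only start once cut is done — holds.
route must be completed before mill — holds.
The grinder is shared by cut and deburr — holds.
cut and bore can't run in the same shift (same bender) — holds.
deburr and bore can't run in the same shift (same welder) — holds.
The router is shared by bend and bore — holds.
route and bore can't run in the same shift (same CNC) — holds.

Valid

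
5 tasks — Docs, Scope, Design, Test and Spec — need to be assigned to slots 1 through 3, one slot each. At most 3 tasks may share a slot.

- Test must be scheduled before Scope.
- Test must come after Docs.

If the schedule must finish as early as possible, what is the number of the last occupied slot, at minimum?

The precedence chain requires at least 3 distinct slots.
With at most 3 per slot and 5 tasks, at least 2 slots are needed.
3 works (last occupied slot: 3): for example Spec=1; Design=1; Scope=3; Test=2; Docs=1.

slot 3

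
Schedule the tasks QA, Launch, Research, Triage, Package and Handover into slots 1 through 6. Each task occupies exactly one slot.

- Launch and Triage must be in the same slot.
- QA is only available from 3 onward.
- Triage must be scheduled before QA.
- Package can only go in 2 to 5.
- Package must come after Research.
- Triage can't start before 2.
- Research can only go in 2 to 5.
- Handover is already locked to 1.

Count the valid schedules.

Splitting on QA: it can be 3 (6), 4 (12), 5 (18), 6 (24). Listing each branch's schedules as (Launch, Research, Triage, Package, Handover):
QA=3: (2,2,2,3,1) (2,2,2,4,1) (2,2,2,5,1) (2,3,2,4,1) (2,3,2,5,1) (2,4,2,5,1) — 6.
QA=4: (2,2,2,3,1) (2,2,2,4,1) (2,2,2,5,1) (2,3,2,4,1) (2,3,2,5,1) (2,4,2,5,1) (3,2,3,3,1) (3,2,3,4,1) (3,2,3,5,1) (3,3,3,4,1) (3,3,3,5,1) (3,4,3,5,1) — 12.
QA=5: (2,2,2,3,1) (2,2,2,4,1) (2,2,2,5,1) (2,3,2,4,1) (2,3,2,5,1) (2,4,2,5,1) (3,2,3,3,1) (3,2,3,4,1) (3,2,3,5,1) (3,3,3,4,1) (3,3,3,5,1) (3,4,3,5,1) (4,2,4,3,1) (4,2,4,4,1) (4,2,4,5,1) (4,3,4,4,1) (4,3,4,5,1) (4,4,4,5,1) — 18.
QA=6: (2,2,2,3,1) (2,2,2,4,1) (2,2,2,5,1) (2,3,2,4,1) (2,3,2,5,1) (2,4,2,5,1) (3,2,3,3,1) (3,2,3,4,1) (3,2,3,5,1) (3,3,3,4,1) (3,3,3,5,1) (3,4,3,5,1) (4,2,4,3,1) (4,2,4,4,1) (4,2,4,5,1) (4,3,4,4,1) (4,3,4,5,1) (4,4,4,5,1) (5,2,5,3,1) (5,2,5,4,1) (5,2,5,5,1) (5,3,5,4,1) (5,3,5,5,1) (5,4,5,5,1) — 24.
Summing: 6 + 12 + 18 + 24 = 60.

60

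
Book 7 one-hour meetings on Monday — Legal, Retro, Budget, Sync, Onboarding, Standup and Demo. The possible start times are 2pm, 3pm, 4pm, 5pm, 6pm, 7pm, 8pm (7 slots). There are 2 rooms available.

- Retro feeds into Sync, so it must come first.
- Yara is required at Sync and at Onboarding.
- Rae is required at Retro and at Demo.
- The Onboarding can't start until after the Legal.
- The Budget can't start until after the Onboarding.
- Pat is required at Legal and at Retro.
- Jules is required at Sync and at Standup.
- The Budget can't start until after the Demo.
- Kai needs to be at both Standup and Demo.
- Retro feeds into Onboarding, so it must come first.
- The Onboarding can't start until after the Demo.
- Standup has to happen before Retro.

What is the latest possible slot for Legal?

6pm

Downstream work caps Legal at 6pm.
Legal at 6pm is achievable: Demo=4pm, Sync=4pm, Budget=8pm, Onboarding=7pm, Standup=2pm, Retro=3pm, Legal=6pm.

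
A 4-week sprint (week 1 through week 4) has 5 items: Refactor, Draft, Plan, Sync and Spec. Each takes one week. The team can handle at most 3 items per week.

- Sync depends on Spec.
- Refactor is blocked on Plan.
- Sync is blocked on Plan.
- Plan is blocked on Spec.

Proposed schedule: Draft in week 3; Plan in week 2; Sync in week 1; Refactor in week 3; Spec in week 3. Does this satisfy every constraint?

Plan is blocked on Spec — violated.
Refactor is blocked on Plan — holds.
Sync is blocked on Plan — violated.
The team can handle at most 3 items per week — holds.
Sync depends on Spec — violated.

Invalid. Sync depends on Spec.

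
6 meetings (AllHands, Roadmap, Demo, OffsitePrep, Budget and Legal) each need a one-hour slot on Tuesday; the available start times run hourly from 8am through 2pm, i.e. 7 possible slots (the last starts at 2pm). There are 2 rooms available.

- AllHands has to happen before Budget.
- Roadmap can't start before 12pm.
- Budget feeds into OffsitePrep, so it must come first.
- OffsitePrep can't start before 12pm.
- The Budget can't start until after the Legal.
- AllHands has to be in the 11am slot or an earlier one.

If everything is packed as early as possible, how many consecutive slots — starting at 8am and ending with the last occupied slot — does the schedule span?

The precedence chain requires at least 3 distinct slots.
With at most 2 per slot and 6 meetings, at least 3 slots are needed.
Roadmap can't be placed before 12pm — that is slot 5 counting from 8am — so the schedule must run through at least 5 slots.
5 works (last occupied slot: 12pm): for example OffsitePrep in 12pm, Demo in 9am, Legal in 8am, AllHands in 8am, Budget in 9am, Roadmap in 12pm.

5 slots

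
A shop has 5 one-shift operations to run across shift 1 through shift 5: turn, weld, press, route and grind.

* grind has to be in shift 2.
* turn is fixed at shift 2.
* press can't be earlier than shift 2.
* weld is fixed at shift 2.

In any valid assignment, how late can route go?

shift 5

route at shift 5 is achievable: grind -> shift 2; press -> shift 2; route -> shift 5; turn -> shift 2; weld -> shift 2.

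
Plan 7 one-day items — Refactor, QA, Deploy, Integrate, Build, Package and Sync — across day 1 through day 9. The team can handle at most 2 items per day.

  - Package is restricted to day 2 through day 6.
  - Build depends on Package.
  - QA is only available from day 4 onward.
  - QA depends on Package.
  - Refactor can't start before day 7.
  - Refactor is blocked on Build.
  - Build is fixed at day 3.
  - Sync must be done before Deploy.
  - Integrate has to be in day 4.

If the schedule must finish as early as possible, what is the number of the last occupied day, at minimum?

The precedence chain requires at least 3 distinct days.
With at most 2 per day and 7 tasks, at least 4 days are needed.
Refactor can't be placed before day 7, so the schedule must run through at least day 7.
7 works (last occupied day: day 7): for example QA -> day 4, Package -> day 2, Refactor -> day 7, Deploy -> day 2, Sync -> day 1, Integrate -> day 4, Build -> day 3.

7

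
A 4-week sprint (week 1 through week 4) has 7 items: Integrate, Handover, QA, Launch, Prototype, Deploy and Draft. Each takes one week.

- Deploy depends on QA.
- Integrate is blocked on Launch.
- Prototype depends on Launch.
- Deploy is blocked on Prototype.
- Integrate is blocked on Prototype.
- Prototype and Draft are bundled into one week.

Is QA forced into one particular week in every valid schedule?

QA can be week 1 (e.g. Integrate -> week 3, Prototype -> week 2, Handover -> week 1, QA -> week 1, Launch -> week 1, Deploy -> week 3, Draft -> week 2) or week 2 (e.g. Handover in week 1; Deploy in week 3; Integrate in week 3; Draft in week 2; Launch in week 1; QA in week 2; Prototype in week 2).

No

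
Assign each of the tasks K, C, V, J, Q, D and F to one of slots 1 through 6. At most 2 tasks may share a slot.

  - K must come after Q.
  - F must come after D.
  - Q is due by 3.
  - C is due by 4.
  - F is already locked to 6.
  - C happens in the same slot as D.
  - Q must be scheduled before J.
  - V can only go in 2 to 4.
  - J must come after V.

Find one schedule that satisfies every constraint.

Q -> 1; V -> 2; J -> 4; F -> 6; D -> 3; K -> 2; C -> 3

Checking: D(3) before F(6); V(2) before J(4); Q(1) before J(4); Q(1) before K(2); C = D = 3; F=6 in [6,6]; V=2 in [2,4]; C=3 in [1,4]; Q=1 in [1,3]; max 2 per slot (cap 2).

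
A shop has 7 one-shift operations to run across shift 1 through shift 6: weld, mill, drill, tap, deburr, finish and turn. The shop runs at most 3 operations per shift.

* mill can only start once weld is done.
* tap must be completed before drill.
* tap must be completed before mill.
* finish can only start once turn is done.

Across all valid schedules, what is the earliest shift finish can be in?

Precedence pushes finish to at least shift 2.
finish at shift 2 is achievable: weld -> shift 1, finish -> shift 2, tap -> shift 1, mill -> shift 2, drill -> shift 2, deburr -> shift 3, turn -> shift 1.

shift 2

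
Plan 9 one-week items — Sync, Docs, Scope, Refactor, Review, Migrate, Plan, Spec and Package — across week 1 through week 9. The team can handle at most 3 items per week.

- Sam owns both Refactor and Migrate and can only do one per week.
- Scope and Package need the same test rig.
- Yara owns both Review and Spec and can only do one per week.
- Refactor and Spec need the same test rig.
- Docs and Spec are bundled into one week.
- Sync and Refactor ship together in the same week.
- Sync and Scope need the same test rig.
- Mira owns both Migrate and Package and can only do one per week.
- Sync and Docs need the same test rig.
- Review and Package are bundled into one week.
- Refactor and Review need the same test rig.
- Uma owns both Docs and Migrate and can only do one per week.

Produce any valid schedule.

Docs -> week 2, Review -> week 3, Scope -> week 2, Refactor -> week 1, Package -> week 3, Migrate -> week 4, Plan -> week 1, Spec -> week 2, Sync -> week 1

Checking: Review(week 3) != Spec(week 2); Refactor(week 1) != Spec(week 2); Migrate(week 4) != Package(week 3); Refactor(week 1) != Review(week 3); Sync(week 1) != Scope(week 2); Refactor(week 1) != Migrate(week 4); Sync(week 1) != Docs(week 2); Docs(week 2) != Migrate(week 4); Scope(week 2) != Package(week 3); Sync = Refactor = week 1; Review = Package = week 3; Docs = Spec = week 2; max 3 per week (cap 3).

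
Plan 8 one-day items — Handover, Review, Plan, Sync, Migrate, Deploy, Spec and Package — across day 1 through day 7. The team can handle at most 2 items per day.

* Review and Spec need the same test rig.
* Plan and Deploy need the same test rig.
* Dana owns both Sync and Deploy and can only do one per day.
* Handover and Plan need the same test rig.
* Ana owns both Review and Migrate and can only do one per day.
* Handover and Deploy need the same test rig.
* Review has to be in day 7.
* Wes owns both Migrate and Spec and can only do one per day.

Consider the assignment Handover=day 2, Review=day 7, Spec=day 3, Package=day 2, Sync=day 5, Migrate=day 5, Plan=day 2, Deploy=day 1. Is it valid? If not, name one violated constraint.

Review has to be in day 7 — holds.
Handover and Plan need the same test rig — violated.
Dana owns both Sync and Deploy and can only do one per day — holds.
Ana owns both Review and Migrate and can only do one per day — holds.
Handover and Deploy need the same test rig — holds.
Wes owns both Migrate and Spec and can only do one per day — holds.
Review and Spec need the same test rig — holds.
Plan and Deploy need the same test rig — holds.
The team can handle at most 2 items per day — violated.

No — it violates: Handover and Plan need the same test rig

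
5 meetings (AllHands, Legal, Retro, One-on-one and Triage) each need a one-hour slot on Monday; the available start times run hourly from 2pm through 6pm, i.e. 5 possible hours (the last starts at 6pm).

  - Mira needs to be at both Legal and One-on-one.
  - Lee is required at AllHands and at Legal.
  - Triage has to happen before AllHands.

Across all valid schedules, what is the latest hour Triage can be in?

Downstream work caps Triage at 5pm.
Triage at 5pm is achievable: Legal in 2pm, Retro in 2pm, AllHands in 6pm, One-on-one in 3pm, Triage in 5pm.

5pm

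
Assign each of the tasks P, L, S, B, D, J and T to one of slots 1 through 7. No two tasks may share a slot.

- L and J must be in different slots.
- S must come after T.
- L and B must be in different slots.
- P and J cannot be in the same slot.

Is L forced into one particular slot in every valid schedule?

L can be 1 (e.g. B in 5; L in 1; S in 3; T in 2; P in 4; D in 6; J in 7) or 2 (e.g. L -> 2, S -> 3, B -> 5, T -> 1, D -> 6, J -> 7, P -> 4).

No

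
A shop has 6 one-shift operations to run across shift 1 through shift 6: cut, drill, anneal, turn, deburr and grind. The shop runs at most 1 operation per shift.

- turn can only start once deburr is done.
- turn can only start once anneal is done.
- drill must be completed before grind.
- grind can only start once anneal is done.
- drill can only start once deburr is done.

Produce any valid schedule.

drill -> shift 2, deburr -> shift 1, grind -> shift 5, cut -> shift 6, anneal -> shift 3, turn -> shift 4

Checking: anneal(shift 3) before turn(shift 4); deburr(shift 1) before drill(shift 2); anneal(shift 3) before grind(shift 5); drill(shift 2) before grind(shift 5); deburr(shift 1) before turn(shift 4); max 1 per shift (cap 1).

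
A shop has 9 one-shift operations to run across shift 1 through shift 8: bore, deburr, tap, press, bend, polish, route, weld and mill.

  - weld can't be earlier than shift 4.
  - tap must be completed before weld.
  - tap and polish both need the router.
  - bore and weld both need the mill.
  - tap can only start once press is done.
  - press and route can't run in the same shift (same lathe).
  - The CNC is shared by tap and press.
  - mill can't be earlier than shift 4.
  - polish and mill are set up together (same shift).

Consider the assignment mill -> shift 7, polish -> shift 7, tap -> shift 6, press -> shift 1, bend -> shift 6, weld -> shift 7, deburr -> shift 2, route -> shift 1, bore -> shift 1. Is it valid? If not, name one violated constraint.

mill can't be earlier than shift 4 — holds.
The CNC is shared by tap and press — holds.
press and route can't run in the same shift (same lathe) — violated.
tap must be completed before weld — holds.
polish and mill are set up together (same shift) — holds.
bore and weld both need the mill — holds.
tap and polish both need the router — holds.
tap can only start once press is done — holds.
weld can't be earlier than shift 4 — holds.

No — it violates: press and route can't run in the same shift (same lathe)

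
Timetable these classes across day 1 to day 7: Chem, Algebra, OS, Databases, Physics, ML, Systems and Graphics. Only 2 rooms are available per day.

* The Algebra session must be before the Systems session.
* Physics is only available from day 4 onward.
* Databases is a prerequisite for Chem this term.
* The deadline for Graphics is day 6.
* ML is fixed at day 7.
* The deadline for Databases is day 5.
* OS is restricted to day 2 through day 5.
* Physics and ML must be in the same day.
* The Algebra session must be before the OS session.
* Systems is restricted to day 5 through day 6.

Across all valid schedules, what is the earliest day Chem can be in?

Precedence pushes Chem to at least day 2.
Chem at day 2 is achievable: Systems -> day 5; Databases -> day 1; OS -> day 2; ML -> day 7; Graphics -> day 3; Algebra -> day 1; Physics -> day 7; Chem -> day 2.

day 2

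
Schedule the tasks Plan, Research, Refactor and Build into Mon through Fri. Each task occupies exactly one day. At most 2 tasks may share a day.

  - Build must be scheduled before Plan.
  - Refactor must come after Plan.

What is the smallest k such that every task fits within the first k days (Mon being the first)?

3

The precedence chain requires at least 3 distinct days.
With at most 2 per day and 4 tasks, at least 2 days are needed.
3 works (last occupied day: Wed): for example Research -> Mon; Plan -> Tue; Refactor -> Wed; Build -> Mon.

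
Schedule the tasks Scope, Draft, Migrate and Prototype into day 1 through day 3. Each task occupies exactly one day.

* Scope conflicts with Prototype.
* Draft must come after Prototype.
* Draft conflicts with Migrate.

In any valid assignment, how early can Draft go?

day 2

Precedence pushes Draft to at least day 2.
Draft at day 2 is achievable: Prototype -> day 1; Migrate -> day 1; Draft -> day 2; Scope -> day 2.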